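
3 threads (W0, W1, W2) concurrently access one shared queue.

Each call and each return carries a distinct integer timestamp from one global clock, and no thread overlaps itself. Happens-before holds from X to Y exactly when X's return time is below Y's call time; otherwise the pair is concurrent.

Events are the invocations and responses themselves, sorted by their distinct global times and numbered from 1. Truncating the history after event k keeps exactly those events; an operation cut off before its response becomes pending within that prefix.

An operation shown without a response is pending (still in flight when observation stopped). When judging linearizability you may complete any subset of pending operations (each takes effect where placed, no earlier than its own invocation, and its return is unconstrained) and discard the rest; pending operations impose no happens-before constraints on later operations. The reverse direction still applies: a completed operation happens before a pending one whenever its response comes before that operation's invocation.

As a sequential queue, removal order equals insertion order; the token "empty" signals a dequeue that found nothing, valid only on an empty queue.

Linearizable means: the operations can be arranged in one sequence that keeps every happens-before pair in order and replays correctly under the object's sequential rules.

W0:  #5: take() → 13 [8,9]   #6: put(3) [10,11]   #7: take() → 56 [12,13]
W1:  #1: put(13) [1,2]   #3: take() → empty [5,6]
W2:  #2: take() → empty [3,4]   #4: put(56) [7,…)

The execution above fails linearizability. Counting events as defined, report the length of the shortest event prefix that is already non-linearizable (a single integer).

a valid linearization of events 1..3 exists, for instance #1:
step 1: #1 put(13) — queue <13>
include event 4 — #2 responding at 4 — and every candidate order breaks
take #1, #2: step 2 already fails, because #2 take() → empty cannot occur there

4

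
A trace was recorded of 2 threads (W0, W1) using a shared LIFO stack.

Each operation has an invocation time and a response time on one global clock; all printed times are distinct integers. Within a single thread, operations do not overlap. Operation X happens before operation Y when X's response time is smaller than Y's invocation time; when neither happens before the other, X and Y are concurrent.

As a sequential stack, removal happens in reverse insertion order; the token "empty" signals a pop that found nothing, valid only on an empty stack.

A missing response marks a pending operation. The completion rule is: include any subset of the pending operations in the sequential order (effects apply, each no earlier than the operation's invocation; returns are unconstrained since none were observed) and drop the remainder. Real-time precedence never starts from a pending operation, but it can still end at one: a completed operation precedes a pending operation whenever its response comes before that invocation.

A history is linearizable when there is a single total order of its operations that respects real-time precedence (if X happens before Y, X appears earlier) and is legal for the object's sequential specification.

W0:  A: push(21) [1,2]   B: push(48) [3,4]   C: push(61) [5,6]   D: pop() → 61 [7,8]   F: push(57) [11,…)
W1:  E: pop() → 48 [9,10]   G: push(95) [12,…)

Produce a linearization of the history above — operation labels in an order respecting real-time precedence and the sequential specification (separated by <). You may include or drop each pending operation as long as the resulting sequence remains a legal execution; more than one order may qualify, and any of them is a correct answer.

A < B < C < D < E

1. A push(21), leaving stack <21>
2. B push(48), leaving stack <21,48>
3. C push(61), leaving stack <21,48,61>
4. D pop() → 61, leaving stack <21,48>
5. E pop() → 48, leaving stack <21>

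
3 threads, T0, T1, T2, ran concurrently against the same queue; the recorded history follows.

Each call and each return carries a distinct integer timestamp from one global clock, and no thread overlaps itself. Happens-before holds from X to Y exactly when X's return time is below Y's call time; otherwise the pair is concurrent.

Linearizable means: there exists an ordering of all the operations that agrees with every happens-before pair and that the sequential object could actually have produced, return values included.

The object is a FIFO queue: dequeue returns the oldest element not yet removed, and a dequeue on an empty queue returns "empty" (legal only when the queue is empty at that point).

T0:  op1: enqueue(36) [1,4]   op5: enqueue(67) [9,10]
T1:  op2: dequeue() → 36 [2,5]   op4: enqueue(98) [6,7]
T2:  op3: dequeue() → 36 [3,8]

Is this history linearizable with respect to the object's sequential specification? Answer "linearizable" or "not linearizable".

the violation lands at event 8, op3's response at time 8: events 1..7 linearize, events 1..8 do not
every one of the 8 real-time-consistent orders over 4 completed queue ops fails the sequential spec
e.g. op1, op2, op3, op4: illegal at step 3, since op3 dequeue() → 36 cannot apply there
e.g. op1, op2, op4, op3: illegal at step 4, since op3 dequeue() → 36 cannot apply there

not linearizable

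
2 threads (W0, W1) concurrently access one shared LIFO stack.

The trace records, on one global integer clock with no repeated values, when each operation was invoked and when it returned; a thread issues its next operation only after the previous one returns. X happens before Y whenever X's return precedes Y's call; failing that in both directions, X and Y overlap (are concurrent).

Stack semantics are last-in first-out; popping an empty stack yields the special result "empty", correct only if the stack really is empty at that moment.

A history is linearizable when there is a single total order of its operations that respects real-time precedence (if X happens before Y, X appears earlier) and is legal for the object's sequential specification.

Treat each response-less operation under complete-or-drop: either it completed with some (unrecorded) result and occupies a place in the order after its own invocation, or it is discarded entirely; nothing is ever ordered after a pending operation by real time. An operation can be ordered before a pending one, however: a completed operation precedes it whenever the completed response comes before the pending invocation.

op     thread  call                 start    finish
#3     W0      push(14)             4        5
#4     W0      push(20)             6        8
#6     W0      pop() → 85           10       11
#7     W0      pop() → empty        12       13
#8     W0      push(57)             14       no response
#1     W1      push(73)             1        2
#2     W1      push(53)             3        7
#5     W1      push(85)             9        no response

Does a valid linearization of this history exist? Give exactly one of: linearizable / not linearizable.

not linearizable

already the first 13 events (up to #7's response at time 13) admit no linearization; the first 12 still do
the 6 completed operations admit 3 real-time orders; each fails the LIFO stack replay
including or dropping the 1 pending operation (#5) in any combination fails
for example #1, #2, #3, #4, #6, #7 (pending dropped) fails at step 5: #6 pop() → 85 is not legal there
for example #1, #3, #2, #4, #6, #7 (pending dropped) fails at step 5: #6 pop() → 85 is not legal there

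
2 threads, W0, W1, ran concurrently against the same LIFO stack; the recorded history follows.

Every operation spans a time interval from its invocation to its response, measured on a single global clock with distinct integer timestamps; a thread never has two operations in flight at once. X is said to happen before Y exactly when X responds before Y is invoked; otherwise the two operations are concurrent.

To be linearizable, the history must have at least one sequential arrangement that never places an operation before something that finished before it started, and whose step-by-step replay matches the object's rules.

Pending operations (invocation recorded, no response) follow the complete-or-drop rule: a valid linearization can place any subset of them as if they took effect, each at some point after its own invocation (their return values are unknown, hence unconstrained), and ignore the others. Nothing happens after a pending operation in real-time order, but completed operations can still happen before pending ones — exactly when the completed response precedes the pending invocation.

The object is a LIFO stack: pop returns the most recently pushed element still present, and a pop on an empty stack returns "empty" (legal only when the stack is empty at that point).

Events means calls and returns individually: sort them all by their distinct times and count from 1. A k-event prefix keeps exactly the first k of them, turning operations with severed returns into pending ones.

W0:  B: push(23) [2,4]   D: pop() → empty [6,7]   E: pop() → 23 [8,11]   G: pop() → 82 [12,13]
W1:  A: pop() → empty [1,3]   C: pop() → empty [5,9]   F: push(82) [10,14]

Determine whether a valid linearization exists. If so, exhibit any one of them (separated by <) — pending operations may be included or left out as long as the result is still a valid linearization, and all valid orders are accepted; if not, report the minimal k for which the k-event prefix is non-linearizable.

not linearizable — minimal violating prefix: 9 events

the violation lands at event 9, C's response at time 9: events 1..8 linearize, events 1..9 do not
every one of the 4 real-time-consistent orders over 4 completed LIFO stack ops fails the sequential spec
include/drop combinations of the 1 pending operation (E) were all tried; none helps
sample order A, B, C, D (pending dropped) stalls at step 3 — C pop() → empty has no legal effect
sample order A, B, D, C (pending dropped) stalls at step 3 — D pop() → empty has no legal effect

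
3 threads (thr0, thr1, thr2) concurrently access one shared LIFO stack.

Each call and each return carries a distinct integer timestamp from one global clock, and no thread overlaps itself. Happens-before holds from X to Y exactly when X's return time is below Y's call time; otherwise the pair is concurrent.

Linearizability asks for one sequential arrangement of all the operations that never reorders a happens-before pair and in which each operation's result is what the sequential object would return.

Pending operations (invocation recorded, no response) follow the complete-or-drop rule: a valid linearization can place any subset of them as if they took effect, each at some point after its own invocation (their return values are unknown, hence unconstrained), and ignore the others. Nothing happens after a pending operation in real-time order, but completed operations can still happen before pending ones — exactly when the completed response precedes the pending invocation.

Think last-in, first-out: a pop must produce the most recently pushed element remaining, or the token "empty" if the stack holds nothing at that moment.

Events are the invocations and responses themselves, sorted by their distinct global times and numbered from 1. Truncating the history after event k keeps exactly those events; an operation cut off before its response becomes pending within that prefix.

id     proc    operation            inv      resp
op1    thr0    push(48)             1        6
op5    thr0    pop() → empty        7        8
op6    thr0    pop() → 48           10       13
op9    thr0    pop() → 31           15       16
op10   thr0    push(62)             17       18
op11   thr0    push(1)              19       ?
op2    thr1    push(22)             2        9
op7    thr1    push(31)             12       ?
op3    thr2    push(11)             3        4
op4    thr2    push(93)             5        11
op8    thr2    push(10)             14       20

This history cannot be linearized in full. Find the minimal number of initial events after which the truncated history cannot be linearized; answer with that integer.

8

one valid order for events 1..7 is op1, op2, op3:
step 1: op1 push(48) — stack <48>
step 2: op2 push(22) (pending, included) — stack <48,22>
step 3: op3 push(11) — stack <48,22,11>
at event 8 (op5's time-8 response) nothing linearizes any more
include/drop combinations of the 2 pending operations (op2, op4) were all tried; none helps
e.g. op1, op3, op5 (pending dropped): illegal at step 3, since op5 pop() → empty cannot apply there
e.g. op3, op1, op5 (pending dropped): illegal at step 3, since op5 pop() → empty cannot apply there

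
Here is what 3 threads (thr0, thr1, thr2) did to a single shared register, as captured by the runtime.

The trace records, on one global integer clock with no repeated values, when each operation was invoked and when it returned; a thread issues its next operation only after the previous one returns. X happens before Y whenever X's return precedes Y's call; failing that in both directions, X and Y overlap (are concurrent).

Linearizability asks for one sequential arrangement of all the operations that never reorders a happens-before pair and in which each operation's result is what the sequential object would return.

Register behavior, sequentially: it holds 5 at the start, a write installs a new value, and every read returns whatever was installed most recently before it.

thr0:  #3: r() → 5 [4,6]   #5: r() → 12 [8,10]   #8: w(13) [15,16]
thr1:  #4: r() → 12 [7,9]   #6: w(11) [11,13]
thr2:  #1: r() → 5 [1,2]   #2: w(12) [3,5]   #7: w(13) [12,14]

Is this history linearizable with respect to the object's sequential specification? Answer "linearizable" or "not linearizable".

linearizable

a witness: #1, #3, #2, #4, #5, #6, #7, #8
step 1: #1 r() → 5 — value 5
step 2: #3 r() → 5 — value 5
step 3: #2 w(12) — value 12
step 4: #4 r() → 12 — value 12
step 5: #5 r() → 12 — value 12
step 6: #6 w(11) — value 11
step 7: #7 w(13) — value 13
step 8: #8 w(13) — value 13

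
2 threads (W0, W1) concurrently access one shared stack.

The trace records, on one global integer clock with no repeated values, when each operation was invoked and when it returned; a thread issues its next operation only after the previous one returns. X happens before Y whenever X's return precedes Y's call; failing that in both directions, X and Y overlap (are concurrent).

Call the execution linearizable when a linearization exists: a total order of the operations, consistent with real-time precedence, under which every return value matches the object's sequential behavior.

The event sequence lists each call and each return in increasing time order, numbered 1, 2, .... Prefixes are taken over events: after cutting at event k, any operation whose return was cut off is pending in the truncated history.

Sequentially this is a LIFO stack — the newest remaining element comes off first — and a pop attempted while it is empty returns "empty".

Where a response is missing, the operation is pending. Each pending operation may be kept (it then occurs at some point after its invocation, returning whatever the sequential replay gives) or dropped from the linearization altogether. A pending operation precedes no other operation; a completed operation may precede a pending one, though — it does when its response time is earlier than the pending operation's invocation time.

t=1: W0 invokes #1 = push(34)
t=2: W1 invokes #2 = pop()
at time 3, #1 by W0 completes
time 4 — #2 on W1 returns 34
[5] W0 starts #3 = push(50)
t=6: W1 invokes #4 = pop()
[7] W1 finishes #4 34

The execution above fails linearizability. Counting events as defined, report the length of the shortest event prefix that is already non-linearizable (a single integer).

7

a valid linearization of events 1..6 exists, for instance #1, #2:
step 1: #1 push(34) — stack <34>
step 2: #2 pop() → 34 — stack <>
once event 7 joins (#4's response, time 7), exhaustive search finds no witness
no completion choice of the 1 pending operation (#3) rescues it — every subset was tried
take #1, #2, #4 (pending dropped): step 3 already fails, because #4 pop() → 34 cannot occur there
take #2, #1, #4 (pending dropped): step 1 already fails, because #2 pop() → 34 cannot occur there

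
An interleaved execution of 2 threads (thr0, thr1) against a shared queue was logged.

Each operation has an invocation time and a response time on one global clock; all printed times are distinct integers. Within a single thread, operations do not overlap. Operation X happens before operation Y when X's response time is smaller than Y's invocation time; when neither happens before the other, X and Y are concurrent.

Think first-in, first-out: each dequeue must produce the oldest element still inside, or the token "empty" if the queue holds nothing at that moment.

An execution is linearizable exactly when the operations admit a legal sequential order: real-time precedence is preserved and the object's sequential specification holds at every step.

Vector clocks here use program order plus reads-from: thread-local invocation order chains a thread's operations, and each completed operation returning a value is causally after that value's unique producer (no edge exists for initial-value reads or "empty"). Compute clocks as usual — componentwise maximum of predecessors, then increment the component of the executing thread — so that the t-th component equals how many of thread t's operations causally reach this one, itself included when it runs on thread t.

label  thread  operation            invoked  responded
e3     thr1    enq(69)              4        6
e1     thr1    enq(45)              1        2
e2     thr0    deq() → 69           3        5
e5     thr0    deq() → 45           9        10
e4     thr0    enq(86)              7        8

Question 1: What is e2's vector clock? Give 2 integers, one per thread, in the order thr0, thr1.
root op e1, invoked 1: fresh clock plus thr1's own tick → (0, 1)
VC(e3, invoked at 4): max of VC(e1)=(0, 1), then +1 on thread thr1 → (0, 2)
VC(e2, invoked at 3): max of VC(e3)=(0, 2), then +1 on thread thr0 → (1, 2)
VC(e4, invoked at 7): max of VC(e2)=(1, 2), then +1 on thread thr0 → (2, 2)
VC(e5, invoked at 9): max of VC(e1)=(0, 1), VC(e4)=(2, 2), then +1 on thread thr0 → (3, 2)
target: VC(e2) = (1, 2)

(1, 2)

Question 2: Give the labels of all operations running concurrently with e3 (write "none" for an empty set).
e3 runs from 4 to 6; window-overlapping ops are concurrent
e1 [1,2]: before
e2 [3,5]: concurrent
e4 [7,8]: after
e5 [9,10]: after

e2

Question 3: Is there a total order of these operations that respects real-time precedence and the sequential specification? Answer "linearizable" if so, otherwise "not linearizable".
events 1..4 are fine; event 5 — the response of e2 at time 5 — makes the prefix non-linearizable
the completed operations (2 total) allow one real-time order; the queue replay rejects it
every completion of the 1 pending operation (e3) was checked; none linearizes
for example e1, e2 (pending dropped) fails at step 2: e2 deq() → 69 is not legal there

not linearizable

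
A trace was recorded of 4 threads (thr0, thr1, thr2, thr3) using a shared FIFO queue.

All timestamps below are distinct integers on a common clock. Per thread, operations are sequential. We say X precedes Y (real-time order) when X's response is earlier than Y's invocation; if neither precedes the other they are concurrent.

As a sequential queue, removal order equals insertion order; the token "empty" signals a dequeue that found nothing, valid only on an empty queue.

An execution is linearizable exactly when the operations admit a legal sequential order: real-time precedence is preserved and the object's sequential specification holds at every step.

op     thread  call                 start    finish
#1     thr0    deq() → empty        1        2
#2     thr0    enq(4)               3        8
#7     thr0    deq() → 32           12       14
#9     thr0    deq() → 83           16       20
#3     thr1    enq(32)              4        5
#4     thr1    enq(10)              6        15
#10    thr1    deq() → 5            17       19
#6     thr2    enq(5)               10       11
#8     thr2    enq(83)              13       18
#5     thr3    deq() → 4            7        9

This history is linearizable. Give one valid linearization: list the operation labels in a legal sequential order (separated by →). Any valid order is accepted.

after step 1 (#1 deq() → empty): queue <>
after step 2 (#2 enq(4)): queue <4>
after step 3 (#3 enq(32)): queue <4,32>
after step 4 (#5 deq() → 4): queue <32>
after step 5 (#6 enq(5)): queue <32,5>
after step 6 (#7 deq() → 32): queue <5>
after step 7 (#8 enq(83)): queue <5,83>
after step 8 (#4 enq(10)): queue <5,83,10>
after step 9 (#10 deq() → 5): queue <83,10>
after step 10 (#9 deq() → 83): queue <10>

#1 → #2 → #3 → #5 → #6 → #7 → #8 → #4 → #10 → #9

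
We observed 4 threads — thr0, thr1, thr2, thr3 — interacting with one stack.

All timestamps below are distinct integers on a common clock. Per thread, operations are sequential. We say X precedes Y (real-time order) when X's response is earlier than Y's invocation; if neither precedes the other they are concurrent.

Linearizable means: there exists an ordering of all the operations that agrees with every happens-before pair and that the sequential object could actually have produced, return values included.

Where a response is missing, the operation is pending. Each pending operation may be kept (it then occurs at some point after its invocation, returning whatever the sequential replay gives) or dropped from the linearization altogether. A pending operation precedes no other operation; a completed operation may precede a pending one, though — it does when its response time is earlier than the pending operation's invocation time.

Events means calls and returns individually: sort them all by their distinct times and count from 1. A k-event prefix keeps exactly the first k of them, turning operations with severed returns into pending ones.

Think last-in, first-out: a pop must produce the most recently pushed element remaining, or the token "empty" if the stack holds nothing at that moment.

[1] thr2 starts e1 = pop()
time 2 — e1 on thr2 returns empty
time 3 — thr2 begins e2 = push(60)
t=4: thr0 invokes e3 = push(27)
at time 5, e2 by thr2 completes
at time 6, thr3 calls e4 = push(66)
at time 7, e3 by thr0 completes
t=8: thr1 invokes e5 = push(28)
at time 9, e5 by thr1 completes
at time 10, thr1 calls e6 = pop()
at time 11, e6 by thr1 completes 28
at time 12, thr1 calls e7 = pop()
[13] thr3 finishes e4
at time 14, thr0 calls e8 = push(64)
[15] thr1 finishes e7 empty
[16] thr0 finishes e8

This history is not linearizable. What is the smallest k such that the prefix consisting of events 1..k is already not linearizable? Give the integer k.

15

events 1..14 are linearizable, e.g. via e1, e2, e3, e4, e5, e6:
step 1: e1 pop() → empty — stack <>
step 2: e2 push(60) — stack <60>
step 3: e3 push(27) — stack <60,27>
step 4: e4 push(66) — stack <60,27,66>
step 5: e5 push(28) — stack <60,27,66,28>
step 6: e6 pop() → 28 — stack <60,27,66>
with event 15 included (e7 responding at time 15), all real-time-consistent orders fail
completion choices over the 1 pending operation (e8) were checked; none helps
for example e1, e2, e3, e4, e5, e6, e7 (pending dropped) fails at step 7: e7 pop() → empty is not legal there
for example e1, e2, e3, e5, e4, e6, e7 (pending dropped) fails at step 6: e6 pop() → 28 is not legal there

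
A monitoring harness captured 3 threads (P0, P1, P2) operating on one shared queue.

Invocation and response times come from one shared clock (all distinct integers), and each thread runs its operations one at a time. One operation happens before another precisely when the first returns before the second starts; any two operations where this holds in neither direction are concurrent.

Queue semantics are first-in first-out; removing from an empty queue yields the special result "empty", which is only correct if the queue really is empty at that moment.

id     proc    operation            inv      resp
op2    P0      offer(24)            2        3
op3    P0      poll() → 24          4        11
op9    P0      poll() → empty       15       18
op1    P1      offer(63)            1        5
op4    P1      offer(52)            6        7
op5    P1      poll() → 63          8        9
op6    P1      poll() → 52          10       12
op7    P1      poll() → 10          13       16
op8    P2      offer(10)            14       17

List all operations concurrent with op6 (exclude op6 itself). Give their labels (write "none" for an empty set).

concurrent with op6 ([10,12]): every op whose interval crosses 10..12
op1 [1,5]: before
op2 [2,3]: before
op3 [4,11]: concurrent
op4 [6,7]: before
op5 [8,9]: before
op7 [13,16]: after
op8 [14,17]: after
op9 [15,18]: after

op3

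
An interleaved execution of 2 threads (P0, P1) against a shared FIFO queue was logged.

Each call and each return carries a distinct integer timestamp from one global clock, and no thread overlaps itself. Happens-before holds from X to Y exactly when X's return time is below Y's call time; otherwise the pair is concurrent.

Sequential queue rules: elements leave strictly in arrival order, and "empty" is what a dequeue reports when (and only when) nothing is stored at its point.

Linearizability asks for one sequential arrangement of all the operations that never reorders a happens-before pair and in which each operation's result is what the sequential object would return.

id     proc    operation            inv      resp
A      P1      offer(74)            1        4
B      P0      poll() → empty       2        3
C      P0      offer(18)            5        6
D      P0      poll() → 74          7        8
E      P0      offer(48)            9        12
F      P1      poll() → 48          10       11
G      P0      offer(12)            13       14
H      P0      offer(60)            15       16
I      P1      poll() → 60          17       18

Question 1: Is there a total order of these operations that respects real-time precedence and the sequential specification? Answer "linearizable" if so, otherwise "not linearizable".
not linearizable

already the first 11 events (up to F's response at time 11) admit no linearization; the first 10 still do
every one of the 2 real-time-consistent orders over 5 completed FIFO queue ops fails the sequential spec
including or dropping the 1 pending operation (E) in any combination fails
for example A, B, C, D, F (pending dropped) fails at step 2: B poll() → empty is not legal there
for example B, A, C, D, F (pending dropped) fails at step 5: F poll() → 48 is not legal there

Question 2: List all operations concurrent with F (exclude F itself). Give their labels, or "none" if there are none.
E

concurrent with F ([10,11]): every op whose interval crosses 10..11
A [1,4]: before
B [2,3]: before
C [5,6]: before
D [7,8]: before
E [9,12]: concurrent
G [13,14]: after
H [15,16]: after
I [17,18]: after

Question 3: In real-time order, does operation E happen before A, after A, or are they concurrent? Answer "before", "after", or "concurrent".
after

E spans [9,12], A spans [1,4]
resp(A)=4 < inv(E)=9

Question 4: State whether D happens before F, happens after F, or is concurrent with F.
before

D spans [7,8], F spans [10,11]
resp(D)=8 < inv(F)=10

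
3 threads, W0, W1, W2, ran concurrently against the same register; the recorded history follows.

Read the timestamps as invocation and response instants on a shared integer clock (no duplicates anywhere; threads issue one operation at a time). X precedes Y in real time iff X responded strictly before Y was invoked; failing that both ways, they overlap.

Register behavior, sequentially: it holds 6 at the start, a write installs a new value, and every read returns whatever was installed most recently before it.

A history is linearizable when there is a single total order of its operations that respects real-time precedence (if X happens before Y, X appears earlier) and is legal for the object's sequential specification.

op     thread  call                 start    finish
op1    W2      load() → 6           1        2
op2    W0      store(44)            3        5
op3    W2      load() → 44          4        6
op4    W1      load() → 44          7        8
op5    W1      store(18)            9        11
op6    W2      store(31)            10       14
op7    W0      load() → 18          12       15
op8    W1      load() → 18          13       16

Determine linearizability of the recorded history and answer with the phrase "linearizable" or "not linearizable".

linearizable

a witness: op1, op2, op3, op4, op5, op7, op8, op6
1. op1 load() → 6, leaving value 6
2. op2 store(44), leaving value 44
3. op3 load() → 44, leaving value 44
4. op4 load() → 44, leaving value 44
5. op5 store(18), leaving value 18
6. op7 load() → 18, leaving value 18
7. op8 load() → 18, leaving value 18
8. op6 store(31), leaving value 31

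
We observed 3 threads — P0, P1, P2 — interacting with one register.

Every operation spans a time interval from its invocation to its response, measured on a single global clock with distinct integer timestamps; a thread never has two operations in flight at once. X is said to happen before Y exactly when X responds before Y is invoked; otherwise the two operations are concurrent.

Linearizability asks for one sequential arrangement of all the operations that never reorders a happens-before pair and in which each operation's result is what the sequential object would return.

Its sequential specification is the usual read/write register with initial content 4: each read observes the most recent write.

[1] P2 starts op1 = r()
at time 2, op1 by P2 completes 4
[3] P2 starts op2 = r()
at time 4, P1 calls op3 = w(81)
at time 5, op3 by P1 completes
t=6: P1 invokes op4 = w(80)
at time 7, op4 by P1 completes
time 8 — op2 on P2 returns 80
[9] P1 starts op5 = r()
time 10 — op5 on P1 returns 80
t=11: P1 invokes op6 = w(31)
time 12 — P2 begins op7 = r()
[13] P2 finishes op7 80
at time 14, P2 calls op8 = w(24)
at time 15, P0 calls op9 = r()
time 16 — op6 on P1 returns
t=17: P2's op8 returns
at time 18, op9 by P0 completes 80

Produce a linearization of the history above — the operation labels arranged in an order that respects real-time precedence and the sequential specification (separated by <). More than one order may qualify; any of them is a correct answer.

after step 1 (op1 r() → 4): value 4
after step 2 (op3 w(81)): value 81
after step 3 (op4 w(80)): value 80
after step 4 (op2 r() → 80): value 80
after step 5 (op5 r() → 80): value 80
after step 6 (op7 r() → 80): value 80
after step 7 (op9 r() → 80): value 80
after step 8 (op6 w(31)): value 31
after step 9 (op8 w(24)): value 24

op1 < op3 < op4 < op2 < op5 < op7 < op9 < op6 < op8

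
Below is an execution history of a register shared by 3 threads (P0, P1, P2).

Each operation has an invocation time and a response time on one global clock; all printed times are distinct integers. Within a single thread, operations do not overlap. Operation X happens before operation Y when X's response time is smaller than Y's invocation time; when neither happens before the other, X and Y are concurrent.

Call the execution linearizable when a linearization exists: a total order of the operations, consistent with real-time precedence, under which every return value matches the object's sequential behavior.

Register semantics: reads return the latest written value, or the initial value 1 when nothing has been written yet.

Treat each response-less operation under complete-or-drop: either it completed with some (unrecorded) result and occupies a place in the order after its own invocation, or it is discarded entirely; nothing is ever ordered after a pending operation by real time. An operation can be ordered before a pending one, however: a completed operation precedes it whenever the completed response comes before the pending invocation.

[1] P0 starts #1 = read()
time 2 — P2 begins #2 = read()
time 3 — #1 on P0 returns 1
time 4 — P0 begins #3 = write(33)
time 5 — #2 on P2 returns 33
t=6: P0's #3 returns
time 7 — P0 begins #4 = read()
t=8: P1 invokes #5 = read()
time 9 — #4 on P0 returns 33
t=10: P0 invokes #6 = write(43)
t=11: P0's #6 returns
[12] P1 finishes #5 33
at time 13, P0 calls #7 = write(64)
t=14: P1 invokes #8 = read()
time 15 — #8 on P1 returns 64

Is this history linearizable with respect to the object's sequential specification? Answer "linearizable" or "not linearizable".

linearizable

one valid linearization: #1, #3, #2, #4, #5, #6, #7, #8
step 1: #1 read() → 1 — value 1
step 2: #3 write(33) — value 33
step 3: #2 read() → 33 — value 33
step 4: #4 read() → 33 — value 33
step 5: #5 read() → 33 — value 33
step 6: #6 write(43) — value 43
step 7: #7 write(64) (pending, included) — value 64
step 8: #8 read() → 64 — value 64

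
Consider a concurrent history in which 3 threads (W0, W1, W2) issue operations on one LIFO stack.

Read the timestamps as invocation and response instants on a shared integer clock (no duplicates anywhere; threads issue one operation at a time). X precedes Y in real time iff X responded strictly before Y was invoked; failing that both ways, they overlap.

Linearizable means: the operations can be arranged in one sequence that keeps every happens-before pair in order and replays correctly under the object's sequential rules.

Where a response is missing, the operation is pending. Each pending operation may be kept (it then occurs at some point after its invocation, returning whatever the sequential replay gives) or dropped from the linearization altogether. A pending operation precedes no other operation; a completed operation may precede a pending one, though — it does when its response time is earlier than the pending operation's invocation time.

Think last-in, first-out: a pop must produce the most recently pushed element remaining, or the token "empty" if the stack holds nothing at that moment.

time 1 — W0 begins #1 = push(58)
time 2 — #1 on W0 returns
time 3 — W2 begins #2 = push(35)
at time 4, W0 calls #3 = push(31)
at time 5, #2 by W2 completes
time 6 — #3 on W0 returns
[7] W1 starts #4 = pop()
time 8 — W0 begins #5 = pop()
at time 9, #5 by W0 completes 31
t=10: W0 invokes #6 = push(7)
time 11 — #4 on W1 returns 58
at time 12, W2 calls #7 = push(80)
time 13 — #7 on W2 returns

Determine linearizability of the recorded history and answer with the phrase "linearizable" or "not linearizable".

the violation lands at event 11, #4's response at time 11: events 1..10 linearize, events 1..11 do not
every one of the 4 real-time-consistent orders over 5 completed LIFO stack ops fails the sequential spec
include/drop combinations of the 1 pending operation (#6) were all tried; none helps
for example #1, #2, #3, #4, #5 (pending dropped) fails at step 4: #4 pop() → 58 is not legal there
for example #1, #2, #3, #5, #4 (pending dropped) fails at step 5: #4 pop() → 58 is not legal there

not linearizable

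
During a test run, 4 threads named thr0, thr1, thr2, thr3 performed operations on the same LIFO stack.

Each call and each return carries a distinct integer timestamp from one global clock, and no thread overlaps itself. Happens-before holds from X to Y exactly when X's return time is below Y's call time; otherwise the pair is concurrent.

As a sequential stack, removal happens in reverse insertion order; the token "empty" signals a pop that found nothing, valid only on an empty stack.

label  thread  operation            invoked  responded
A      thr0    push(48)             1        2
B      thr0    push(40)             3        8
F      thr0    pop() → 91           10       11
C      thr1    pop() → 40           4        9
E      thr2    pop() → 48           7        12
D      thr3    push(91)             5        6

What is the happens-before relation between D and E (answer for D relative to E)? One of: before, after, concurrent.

D spans [5,6], E spans [7,12]
resp(D)=6 < inv(E)=7

before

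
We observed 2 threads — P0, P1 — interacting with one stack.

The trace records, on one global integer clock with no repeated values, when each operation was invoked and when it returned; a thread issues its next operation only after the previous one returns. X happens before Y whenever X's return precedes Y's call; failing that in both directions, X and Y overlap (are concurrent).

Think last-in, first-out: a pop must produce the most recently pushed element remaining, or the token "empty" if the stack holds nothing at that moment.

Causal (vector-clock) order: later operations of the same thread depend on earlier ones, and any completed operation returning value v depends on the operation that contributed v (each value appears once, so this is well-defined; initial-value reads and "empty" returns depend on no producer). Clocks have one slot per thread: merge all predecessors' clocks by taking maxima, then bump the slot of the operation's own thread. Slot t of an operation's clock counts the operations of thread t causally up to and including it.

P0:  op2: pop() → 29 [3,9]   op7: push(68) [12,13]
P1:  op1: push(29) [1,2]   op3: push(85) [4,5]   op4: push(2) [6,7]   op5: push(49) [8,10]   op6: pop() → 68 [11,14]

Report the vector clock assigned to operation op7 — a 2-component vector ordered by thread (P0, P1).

(2, 1)

VC(op1, invoked at 1): no causal predecessors; +1 on P1 → (0, 1)
merge at op3 (invoked 4): VC(op1)=(0, 1), own-thread bump on P1 → (0, 2)
merge at op2 (invoked 3): VC(op1)=(0, 1), own-thread bump on P0 → (1, 1)
merge at op4 (invoked 6): VC(op3)=(0, 2), own-thread bump on P1 → (0, 3)
merge at op7 (invoked 12): VC(op2)=(1, 1), own-thread bump on P0 → (2, 1)
merge at op5 (invoked 8): VC(op4)=(0, 3), own-thread bump on P1 → (0, 4)
merge at op6 (invoked 11): VC(op5)=(0, 4), VC(op7)=(2, 1), own-thread bump on P1 → (2, 5)
target: VC(op7) = (2, 1)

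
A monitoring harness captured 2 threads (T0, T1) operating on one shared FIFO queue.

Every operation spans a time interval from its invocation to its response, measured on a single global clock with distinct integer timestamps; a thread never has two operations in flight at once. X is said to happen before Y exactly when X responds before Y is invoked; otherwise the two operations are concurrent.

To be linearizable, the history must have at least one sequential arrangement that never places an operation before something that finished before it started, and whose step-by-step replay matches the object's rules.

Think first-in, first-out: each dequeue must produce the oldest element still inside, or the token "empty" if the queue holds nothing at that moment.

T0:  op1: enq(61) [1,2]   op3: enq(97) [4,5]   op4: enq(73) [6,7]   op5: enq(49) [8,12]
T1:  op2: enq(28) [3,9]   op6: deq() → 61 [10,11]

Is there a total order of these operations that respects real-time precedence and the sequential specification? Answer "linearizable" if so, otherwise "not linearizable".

linearizable

a witness: op1, op2, op3, op4, op5, op6
1. op1 enq(61), leaving queue <61>
2. op2 enq(28), leaving queue <61,28>
3. op3 enq(97), leaving queue <61,28,97>
4. op4 enq(73), leaving queue <61,28,97,73>
5. op5 enq(49), leaving queue <61,28,97,73,49>
6. op6 deq() → 61, leaving queue <28,97,73,49>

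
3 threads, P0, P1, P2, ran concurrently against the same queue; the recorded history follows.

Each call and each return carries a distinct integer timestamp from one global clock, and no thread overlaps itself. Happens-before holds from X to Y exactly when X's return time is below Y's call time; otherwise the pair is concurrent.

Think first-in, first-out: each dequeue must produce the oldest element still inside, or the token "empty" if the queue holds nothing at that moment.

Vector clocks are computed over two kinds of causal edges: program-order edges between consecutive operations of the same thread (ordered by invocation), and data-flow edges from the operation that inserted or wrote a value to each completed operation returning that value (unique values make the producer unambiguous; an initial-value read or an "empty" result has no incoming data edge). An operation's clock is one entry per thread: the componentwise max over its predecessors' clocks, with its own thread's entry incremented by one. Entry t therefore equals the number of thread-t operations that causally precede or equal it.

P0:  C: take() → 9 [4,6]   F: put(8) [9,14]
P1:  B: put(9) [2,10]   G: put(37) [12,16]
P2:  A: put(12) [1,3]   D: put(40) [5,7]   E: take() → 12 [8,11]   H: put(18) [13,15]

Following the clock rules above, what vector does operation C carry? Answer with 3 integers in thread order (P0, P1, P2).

A (invocation 1): nothing precedes it; P2's component alone gives (0, 0, 1)
B (invocation 2): nothing precedes it; P1's component alone gives (0, 1, 0)
merge at D (invoked 5): VC(A)=(0, 0, 1), own-thread bump on P2 → (0, 0, 2)
merge at G (invoked 12): VC(B)=(0, 1, 0), own-thread bump on P1 → (0, 2, 0)
merge at C (invoked 4): VC(B)=(0, 1, 0), own-thread bump on P0 → (1, 1, 0)
merge at E (invoked 8): VC(A)=(0, 0, 1), VC(D)=(0, 0, 2), own-thread bump on P2 → (0, 0, 3)
merge at F (invoked 9): VC(C)=(1, 1, 0), own-thread bump on P0 → (2, 1, 0)
merge at H (invoked 13): VC(E)=(0, 0, 3), own-thread bump on P2 → (0, 0, 4)
target: VC(C) = (1, 1, 0)

(1, 1, 0)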